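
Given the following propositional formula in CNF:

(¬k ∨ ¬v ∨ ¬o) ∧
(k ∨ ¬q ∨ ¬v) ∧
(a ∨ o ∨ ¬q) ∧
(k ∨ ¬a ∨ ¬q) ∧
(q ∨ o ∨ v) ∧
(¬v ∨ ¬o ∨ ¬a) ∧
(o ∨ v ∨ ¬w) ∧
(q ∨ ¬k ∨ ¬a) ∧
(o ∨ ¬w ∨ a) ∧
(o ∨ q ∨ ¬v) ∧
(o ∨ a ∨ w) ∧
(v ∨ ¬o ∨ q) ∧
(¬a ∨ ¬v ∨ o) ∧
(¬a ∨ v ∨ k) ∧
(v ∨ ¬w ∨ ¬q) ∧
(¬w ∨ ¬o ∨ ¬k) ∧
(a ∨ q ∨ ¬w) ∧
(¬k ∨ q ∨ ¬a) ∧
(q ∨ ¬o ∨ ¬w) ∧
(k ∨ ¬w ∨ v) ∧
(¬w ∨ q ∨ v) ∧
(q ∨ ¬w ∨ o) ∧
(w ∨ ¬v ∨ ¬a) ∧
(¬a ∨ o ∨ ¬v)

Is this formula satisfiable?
Yes

Yes, the formula is satisfiable.

One satisfying assignment is: v=True, q=False, o=True, a=False, w=False, k=False

Verification: With this assignment, all 24 clauses evaluate to true.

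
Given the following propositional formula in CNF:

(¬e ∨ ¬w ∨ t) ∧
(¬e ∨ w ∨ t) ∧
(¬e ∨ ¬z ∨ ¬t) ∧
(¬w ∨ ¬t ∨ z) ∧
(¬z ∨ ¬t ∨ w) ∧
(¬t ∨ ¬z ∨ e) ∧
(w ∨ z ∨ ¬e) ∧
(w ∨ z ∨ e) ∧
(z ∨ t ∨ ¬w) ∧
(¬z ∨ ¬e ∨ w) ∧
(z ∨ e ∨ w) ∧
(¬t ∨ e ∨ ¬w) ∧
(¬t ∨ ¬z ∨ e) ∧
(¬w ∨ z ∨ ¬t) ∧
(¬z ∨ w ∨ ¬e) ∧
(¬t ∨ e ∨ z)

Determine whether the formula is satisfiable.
Yes

Yes, the formula is satisfiable.

One satisfying assignment is: e=False, w=True, t=False, z=True

Verification: With this assignment, all 16 clauses evaluate to true.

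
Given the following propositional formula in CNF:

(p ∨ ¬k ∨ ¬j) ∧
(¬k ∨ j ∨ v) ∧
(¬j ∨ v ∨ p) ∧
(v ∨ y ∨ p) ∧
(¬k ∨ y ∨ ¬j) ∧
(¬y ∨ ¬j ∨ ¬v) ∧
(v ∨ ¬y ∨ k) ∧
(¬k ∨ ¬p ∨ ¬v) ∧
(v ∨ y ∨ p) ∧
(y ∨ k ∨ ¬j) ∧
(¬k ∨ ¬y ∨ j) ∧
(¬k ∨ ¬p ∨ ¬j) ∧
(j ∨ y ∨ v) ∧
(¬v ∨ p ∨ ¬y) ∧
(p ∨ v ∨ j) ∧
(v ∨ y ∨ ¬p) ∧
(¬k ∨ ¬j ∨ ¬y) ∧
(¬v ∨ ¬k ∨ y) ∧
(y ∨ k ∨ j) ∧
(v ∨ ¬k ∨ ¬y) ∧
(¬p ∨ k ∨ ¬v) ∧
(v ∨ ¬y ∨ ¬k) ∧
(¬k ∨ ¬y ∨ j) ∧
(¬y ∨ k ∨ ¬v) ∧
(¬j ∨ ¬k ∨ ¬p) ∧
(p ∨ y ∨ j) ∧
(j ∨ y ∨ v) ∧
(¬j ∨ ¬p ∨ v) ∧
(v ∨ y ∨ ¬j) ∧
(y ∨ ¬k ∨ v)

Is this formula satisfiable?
No

No, the formula is not satisfiable.

No assignment of truth values to the variables can make all 30 clauses true simultaneously.

The formula is UNSAT (unsatisfiable).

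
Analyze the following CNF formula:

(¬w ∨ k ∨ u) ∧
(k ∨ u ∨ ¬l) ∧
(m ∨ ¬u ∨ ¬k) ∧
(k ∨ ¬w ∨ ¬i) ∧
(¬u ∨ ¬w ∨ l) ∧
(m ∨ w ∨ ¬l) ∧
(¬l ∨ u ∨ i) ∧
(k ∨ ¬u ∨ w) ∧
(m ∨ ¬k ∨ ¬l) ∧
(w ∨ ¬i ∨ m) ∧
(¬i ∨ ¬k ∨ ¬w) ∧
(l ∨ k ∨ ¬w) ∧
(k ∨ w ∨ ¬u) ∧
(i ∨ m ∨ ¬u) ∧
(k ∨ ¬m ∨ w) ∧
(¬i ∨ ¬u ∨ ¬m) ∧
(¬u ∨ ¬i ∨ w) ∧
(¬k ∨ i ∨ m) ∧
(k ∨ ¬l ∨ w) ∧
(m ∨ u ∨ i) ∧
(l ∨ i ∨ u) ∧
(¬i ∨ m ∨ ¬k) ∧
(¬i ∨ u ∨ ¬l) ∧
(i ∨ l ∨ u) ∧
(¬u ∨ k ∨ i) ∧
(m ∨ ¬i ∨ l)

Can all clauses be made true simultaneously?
Yes

Yes, the formula is satisfiable.

One satisfying assignment is: k=True, i=True, l=False, u=False, m=True, w=False

Verification: With this assignment, all 26 clauses evaluate to true.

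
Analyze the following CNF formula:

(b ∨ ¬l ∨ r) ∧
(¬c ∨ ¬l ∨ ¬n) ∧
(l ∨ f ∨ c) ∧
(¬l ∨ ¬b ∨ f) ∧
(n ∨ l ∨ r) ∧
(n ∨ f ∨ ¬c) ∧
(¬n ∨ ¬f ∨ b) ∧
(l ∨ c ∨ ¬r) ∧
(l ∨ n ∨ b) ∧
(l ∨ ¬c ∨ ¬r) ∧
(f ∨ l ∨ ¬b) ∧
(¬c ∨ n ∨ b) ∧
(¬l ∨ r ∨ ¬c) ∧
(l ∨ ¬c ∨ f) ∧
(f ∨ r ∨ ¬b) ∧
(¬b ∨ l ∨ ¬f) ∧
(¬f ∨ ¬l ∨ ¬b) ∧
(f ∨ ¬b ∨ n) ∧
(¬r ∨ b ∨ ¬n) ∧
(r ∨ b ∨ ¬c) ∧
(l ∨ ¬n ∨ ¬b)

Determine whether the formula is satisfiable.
Yes

Yes, the formula is satisfiable.

One satisfying assignment is: n=False, b=False, c=False, r=True, f=False, l=True

Verification: With this assignment, all 21 clauses evaluate to true.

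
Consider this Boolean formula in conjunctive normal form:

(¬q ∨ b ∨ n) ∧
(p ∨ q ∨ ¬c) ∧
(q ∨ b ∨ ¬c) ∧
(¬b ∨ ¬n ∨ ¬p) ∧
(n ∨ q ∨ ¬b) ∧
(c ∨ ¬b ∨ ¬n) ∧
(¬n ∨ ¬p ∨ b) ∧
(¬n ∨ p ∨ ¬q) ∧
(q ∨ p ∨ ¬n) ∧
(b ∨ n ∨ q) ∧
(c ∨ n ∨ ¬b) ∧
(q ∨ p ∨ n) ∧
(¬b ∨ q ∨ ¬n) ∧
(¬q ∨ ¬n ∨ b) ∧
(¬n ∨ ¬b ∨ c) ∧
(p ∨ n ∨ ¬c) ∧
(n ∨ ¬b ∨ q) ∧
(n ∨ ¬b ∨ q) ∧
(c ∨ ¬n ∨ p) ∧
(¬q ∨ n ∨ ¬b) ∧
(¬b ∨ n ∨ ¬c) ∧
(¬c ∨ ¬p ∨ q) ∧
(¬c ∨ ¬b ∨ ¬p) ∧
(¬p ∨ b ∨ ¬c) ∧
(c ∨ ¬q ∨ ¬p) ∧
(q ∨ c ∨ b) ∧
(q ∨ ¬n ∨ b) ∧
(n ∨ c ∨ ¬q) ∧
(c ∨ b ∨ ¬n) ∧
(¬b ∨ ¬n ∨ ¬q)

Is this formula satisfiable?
No

No, the formula is not satisfiable.

No assignment of truth values to the variables can make all 30 clauses true simultaneously.

The formula is UNSAT (unsatisfiable).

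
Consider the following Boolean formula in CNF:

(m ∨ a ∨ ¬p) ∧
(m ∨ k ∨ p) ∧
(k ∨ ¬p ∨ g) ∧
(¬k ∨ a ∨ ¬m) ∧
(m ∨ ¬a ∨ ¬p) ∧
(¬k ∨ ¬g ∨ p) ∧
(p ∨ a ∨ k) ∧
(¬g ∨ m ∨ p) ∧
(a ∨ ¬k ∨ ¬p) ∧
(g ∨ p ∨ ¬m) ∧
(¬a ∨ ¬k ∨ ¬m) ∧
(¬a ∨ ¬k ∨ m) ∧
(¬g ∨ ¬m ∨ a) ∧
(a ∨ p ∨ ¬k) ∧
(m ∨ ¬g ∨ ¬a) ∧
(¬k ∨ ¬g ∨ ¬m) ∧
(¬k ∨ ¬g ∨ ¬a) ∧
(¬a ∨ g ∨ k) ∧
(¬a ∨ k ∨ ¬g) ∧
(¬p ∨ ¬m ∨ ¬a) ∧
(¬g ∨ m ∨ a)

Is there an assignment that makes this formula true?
No

No, the formula is not satisfiable.

No assignment of truth values to the variables can make all 21 clauses true simultaneously.

The formula is UNSAT (unsatisfiable).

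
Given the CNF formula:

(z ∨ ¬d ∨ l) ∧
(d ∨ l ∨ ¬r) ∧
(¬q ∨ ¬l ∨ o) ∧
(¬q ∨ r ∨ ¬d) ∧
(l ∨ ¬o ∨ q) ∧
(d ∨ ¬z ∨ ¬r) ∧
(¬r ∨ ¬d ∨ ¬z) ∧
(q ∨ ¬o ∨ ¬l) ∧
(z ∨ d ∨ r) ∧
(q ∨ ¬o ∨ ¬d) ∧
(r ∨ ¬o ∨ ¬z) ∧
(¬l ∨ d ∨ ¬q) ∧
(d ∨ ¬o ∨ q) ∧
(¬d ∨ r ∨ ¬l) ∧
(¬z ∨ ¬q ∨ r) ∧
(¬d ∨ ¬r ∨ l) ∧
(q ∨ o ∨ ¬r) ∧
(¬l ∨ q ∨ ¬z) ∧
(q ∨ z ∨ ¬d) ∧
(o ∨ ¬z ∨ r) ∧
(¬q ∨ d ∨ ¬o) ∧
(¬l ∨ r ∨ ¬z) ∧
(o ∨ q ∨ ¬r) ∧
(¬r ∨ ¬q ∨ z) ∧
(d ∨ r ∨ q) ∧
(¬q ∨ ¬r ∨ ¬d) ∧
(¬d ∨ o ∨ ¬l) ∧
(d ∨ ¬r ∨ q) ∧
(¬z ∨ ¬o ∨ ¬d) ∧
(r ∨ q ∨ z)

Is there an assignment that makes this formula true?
No

No, the formula is not satisfiable.

No assignment of truth values to the variables can make all 30 clauses true simultaneously.

The formula is UNSAT (unsatisfiable).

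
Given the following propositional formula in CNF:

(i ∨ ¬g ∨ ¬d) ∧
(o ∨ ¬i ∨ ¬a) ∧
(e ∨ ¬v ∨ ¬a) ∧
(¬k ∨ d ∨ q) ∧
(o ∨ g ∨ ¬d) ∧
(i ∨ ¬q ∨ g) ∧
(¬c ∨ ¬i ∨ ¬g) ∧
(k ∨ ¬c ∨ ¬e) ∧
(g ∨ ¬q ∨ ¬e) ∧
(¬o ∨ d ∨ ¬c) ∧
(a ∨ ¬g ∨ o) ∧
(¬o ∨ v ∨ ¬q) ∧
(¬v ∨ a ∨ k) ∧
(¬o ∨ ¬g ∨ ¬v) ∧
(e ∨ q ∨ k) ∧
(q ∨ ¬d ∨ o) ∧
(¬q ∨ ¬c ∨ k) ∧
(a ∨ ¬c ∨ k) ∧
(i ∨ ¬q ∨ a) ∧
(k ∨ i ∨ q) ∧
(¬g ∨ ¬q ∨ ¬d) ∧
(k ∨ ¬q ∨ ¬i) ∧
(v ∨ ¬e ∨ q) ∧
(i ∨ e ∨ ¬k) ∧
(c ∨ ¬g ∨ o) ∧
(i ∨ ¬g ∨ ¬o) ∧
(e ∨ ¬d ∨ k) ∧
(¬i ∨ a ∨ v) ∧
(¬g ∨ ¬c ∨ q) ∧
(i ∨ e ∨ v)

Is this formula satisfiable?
Yes

Yes, the formula is satisfiable.

One satisfying assignment is: v=True, c=False, q=False, g=False, e=True, a=True, o=True, i=True, k=False, d=False

Verification: With this assignment, all 30 clauses evaluate to true.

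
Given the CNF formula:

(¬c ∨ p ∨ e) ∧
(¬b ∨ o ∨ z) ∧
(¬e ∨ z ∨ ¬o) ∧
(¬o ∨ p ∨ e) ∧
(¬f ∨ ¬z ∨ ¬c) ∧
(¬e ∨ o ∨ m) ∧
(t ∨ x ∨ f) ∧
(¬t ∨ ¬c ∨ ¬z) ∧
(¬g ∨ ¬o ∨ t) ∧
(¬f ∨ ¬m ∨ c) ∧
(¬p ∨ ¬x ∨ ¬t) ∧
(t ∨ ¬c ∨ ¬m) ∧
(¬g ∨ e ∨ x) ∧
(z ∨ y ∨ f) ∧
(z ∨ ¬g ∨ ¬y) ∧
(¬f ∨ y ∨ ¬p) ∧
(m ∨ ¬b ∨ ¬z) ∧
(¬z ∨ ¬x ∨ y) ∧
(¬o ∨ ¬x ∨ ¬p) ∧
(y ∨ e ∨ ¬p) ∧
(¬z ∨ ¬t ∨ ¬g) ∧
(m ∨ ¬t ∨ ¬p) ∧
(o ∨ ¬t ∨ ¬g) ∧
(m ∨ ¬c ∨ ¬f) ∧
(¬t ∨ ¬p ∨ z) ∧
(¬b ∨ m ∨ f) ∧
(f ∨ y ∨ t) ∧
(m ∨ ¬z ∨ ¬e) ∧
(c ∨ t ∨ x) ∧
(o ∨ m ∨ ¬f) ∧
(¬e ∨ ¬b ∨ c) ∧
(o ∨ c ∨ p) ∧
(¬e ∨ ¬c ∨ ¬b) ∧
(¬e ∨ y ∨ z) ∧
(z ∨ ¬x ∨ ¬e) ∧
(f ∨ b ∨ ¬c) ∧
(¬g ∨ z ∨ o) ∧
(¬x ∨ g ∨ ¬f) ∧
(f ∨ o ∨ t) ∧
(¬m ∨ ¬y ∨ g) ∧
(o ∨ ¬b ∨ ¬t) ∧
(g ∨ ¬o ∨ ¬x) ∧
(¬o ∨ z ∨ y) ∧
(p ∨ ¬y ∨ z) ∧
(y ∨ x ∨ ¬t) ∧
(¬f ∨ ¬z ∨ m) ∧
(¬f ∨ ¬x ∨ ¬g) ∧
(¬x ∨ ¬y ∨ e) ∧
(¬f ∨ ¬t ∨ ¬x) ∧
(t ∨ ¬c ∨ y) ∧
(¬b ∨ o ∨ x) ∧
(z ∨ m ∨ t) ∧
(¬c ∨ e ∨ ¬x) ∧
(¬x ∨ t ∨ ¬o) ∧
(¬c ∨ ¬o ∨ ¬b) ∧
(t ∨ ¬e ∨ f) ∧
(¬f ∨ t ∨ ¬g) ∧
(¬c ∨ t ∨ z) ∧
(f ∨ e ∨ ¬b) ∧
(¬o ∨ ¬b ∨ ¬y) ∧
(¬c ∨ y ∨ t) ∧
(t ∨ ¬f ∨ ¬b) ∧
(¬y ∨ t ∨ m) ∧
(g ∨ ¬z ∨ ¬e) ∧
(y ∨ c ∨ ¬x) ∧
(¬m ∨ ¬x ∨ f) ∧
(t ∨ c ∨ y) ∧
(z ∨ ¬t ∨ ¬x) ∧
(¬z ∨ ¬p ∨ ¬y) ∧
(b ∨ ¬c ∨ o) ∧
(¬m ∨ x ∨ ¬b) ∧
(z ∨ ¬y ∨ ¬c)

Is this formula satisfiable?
No

No, the formula is not satisfiable.

No assignment of truth values to the variables can make all 72 clauses true simultaneously.

The formula is UNSAT (unsatisfiable).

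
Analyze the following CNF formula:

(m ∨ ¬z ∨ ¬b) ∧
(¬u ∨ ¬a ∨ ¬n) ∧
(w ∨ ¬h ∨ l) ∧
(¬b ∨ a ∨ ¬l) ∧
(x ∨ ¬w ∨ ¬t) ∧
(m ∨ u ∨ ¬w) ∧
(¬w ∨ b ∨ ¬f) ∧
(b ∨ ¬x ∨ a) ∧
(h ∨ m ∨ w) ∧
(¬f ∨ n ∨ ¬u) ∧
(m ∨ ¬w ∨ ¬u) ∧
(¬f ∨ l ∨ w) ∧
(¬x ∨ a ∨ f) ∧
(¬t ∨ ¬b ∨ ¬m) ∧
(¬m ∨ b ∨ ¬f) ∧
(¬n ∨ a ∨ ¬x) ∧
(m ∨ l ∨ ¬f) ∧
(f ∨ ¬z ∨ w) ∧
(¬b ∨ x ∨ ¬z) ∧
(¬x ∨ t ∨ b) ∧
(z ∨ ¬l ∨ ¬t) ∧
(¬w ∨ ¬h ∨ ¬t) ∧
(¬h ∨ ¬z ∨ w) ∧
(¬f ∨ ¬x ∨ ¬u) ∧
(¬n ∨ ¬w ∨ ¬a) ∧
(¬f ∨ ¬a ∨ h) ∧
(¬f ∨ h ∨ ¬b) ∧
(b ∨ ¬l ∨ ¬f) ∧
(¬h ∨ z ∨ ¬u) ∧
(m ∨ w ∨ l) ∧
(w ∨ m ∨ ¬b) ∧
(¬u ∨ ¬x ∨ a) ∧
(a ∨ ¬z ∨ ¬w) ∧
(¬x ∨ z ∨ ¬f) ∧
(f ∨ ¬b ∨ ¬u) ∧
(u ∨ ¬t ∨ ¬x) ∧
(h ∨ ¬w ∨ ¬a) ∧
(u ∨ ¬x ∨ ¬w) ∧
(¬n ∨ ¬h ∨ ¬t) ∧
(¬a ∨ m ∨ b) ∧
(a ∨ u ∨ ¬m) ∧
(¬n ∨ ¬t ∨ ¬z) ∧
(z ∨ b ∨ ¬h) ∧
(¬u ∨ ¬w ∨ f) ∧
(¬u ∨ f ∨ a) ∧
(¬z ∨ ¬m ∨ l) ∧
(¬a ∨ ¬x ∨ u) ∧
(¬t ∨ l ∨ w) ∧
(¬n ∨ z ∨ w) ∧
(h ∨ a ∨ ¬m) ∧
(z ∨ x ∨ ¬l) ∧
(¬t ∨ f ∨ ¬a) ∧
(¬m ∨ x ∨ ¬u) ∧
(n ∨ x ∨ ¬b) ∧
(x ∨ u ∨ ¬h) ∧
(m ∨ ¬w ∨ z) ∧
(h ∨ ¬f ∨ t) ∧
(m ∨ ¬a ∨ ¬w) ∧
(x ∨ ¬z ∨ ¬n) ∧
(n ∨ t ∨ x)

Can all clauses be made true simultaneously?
No

No, the formula is not satisfiable.

No assignment of truth values to the variables can make all 60 clauses true simultaneously.

The formula is UNSAT (unsatisfiable).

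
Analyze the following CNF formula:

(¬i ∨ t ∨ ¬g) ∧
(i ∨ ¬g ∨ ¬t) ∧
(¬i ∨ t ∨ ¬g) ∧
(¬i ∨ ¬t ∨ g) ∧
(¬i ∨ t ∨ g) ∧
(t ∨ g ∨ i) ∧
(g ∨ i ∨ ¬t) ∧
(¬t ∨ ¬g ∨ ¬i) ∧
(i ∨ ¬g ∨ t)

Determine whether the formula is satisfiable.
No

No, the formula is not satisfiable.

No assignment of truth values to the variables can make all 9 clauses true simultaneously.

The formula is UNSAT (unsatisfiable).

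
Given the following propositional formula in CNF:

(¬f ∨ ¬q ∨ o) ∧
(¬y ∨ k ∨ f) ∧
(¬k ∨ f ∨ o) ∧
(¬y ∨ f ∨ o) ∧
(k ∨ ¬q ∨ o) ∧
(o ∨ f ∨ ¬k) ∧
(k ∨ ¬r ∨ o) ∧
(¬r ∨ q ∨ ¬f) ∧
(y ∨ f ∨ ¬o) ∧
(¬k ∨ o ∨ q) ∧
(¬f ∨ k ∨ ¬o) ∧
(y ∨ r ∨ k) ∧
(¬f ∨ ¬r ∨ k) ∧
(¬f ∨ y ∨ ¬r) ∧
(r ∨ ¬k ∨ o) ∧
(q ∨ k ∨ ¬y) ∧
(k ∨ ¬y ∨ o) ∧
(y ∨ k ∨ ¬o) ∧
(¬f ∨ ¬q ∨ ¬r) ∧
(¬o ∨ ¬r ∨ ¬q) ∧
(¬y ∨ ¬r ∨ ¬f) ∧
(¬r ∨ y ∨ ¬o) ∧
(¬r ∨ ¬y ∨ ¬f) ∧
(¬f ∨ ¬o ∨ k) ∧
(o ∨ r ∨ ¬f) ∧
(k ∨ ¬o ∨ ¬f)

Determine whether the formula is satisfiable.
Yes

Yes, the formula is satisfiable.

One satisfying assignment is: y=True, r=False, k=True, o=True, q=False, f=False

Verification: With this assignment, all 26 clauses evaluate to true.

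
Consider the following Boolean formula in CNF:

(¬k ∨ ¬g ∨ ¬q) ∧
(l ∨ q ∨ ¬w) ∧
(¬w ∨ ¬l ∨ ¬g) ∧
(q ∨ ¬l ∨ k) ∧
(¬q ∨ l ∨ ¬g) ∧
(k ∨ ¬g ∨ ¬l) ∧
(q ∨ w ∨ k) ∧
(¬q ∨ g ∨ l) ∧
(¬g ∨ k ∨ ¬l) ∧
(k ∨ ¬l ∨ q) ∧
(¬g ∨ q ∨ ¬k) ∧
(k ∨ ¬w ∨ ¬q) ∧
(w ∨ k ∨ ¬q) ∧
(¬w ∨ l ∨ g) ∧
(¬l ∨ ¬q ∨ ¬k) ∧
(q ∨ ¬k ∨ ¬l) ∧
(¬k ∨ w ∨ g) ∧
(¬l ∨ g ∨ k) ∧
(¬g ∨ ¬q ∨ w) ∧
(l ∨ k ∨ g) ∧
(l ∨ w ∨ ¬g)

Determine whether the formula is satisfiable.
No

No, the formula is not satisfiable.

No assignment of truth values to the variables can make all 21 clauses true simultaneously.

The formula is UNSAT (unsatisfiable).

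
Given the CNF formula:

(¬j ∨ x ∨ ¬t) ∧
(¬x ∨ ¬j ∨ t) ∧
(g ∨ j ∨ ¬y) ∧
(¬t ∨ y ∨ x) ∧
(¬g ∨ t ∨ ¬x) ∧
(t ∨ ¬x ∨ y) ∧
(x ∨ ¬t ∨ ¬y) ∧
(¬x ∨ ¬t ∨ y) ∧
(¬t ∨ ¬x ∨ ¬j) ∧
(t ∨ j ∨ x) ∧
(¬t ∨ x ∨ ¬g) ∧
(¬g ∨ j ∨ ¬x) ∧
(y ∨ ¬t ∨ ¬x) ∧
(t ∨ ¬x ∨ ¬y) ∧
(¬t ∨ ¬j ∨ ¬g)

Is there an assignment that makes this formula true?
Yes

Yes, the formula is satisfiable.

One satisfying assignment is: y=False, g=False, x=False, t=False, j=True

Verification: With this assignment, all 15 clauses evaluate to true.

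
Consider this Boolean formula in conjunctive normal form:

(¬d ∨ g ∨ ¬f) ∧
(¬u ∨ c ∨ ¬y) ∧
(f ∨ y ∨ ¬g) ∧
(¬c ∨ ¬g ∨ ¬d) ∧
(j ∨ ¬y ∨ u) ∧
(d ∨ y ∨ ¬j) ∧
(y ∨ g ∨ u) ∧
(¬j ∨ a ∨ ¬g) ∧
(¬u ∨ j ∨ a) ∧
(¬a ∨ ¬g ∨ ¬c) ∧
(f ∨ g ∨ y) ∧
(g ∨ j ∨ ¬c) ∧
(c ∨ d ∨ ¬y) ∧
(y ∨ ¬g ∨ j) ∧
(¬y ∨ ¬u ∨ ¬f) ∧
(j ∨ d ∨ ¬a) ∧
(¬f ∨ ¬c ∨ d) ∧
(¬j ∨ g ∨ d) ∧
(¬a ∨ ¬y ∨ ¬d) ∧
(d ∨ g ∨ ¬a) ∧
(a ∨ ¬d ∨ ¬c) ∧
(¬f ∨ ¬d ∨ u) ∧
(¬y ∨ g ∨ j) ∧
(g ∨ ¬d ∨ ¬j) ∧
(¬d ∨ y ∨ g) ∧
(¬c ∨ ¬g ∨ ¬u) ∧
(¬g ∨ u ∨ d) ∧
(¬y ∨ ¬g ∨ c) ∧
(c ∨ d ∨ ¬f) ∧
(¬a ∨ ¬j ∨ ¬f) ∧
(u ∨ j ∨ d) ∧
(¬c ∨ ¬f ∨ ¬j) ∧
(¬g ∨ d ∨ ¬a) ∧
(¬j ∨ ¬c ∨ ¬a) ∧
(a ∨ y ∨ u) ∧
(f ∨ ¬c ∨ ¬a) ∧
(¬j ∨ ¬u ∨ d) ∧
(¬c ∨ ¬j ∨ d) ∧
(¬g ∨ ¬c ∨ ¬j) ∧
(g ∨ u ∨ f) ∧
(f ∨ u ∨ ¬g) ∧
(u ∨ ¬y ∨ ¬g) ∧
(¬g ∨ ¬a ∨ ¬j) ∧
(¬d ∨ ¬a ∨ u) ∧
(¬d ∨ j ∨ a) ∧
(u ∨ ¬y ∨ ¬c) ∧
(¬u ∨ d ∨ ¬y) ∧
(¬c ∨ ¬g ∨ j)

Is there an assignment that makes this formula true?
No

No, the formula is not satisfiable.

No assignment of truth values to the variables can make all 48 clauses true simultaneously.

The formula is UNSAT (unsatisfiable).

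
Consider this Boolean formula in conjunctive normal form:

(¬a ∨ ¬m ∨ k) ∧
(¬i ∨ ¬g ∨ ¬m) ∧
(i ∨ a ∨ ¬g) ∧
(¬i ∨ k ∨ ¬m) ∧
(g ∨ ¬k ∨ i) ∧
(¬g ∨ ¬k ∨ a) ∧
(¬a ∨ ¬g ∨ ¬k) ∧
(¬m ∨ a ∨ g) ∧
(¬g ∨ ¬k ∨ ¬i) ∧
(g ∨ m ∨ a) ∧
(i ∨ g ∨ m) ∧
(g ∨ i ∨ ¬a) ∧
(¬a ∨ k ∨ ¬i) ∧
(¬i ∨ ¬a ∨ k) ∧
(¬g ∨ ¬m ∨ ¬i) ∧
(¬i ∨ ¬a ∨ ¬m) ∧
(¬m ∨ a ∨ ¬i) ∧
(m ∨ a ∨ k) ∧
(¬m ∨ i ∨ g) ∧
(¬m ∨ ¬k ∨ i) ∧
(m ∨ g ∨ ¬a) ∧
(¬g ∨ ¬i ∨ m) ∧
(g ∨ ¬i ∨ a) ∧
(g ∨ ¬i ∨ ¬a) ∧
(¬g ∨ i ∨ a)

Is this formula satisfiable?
Yes

Yes, the formula is satisfiable.

One satisfying assignment is: i=False, k=False, g=True, a=True, m=False

Verification: With this assignment, all 25 clauses evaluate to true.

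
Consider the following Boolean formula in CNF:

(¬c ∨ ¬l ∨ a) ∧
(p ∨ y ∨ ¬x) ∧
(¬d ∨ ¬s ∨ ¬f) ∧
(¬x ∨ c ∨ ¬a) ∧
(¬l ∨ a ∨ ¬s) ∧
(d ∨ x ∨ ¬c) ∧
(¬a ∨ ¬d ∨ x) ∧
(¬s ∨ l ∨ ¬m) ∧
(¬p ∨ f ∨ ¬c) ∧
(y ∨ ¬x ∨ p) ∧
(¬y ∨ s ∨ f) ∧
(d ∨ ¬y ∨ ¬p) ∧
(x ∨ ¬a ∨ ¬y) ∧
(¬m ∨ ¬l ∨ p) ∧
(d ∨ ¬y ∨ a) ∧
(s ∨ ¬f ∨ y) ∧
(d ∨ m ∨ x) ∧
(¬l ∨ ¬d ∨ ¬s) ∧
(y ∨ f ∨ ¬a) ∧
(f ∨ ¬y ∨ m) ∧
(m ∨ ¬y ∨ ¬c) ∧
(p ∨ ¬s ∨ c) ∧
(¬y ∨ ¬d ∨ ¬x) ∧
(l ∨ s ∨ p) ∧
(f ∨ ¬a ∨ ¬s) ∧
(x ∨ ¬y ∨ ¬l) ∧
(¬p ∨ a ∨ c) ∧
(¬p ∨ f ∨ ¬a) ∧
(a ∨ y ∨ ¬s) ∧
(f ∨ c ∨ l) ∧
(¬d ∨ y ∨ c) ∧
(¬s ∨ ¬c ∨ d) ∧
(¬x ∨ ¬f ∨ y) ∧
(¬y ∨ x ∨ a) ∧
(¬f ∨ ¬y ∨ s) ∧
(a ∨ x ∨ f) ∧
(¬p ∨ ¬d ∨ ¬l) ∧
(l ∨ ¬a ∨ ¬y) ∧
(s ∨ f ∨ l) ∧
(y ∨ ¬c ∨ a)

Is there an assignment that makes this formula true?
Yes

Yes, the formula is satisfiable.

One satisfying assignment is: s=True, f=True, c=False, m=True, p=True, d=False, y=False, x=False, l=True, a=True

Verification: With this assignment, all 40 clauses evaluate to true.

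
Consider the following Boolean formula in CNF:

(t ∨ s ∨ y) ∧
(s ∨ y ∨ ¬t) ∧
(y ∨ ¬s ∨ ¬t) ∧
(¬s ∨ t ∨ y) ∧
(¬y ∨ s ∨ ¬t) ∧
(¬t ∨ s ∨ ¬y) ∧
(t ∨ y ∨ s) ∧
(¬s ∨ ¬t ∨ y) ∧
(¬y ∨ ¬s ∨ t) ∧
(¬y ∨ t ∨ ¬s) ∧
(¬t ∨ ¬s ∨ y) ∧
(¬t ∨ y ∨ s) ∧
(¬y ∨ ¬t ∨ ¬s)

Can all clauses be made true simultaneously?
Yes

Yes, the formula is satisfiable.

One satisfying assignment is: t=False, s=False, y=True

Verification: With this assignment, all 13 clauses evaluate to true.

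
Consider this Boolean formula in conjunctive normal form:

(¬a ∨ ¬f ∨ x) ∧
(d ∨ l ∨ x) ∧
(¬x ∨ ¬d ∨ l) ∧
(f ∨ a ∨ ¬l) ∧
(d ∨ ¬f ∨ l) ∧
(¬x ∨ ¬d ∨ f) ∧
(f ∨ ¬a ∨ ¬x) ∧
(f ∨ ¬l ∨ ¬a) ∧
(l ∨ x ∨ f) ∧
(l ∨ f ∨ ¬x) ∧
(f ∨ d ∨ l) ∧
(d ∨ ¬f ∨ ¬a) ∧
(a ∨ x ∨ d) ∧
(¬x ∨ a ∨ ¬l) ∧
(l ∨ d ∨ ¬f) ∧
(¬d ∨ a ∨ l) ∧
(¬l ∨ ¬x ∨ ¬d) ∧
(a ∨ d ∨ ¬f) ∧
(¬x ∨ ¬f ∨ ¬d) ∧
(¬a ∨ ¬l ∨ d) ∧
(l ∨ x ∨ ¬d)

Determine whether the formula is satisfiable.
Yes

Yes, the formula is satisfiable.

One satisfying assignment is: d=True, x=False, f=True, a=False, l=True

Verification: With this assignment, all 21 clauses evaluate to true.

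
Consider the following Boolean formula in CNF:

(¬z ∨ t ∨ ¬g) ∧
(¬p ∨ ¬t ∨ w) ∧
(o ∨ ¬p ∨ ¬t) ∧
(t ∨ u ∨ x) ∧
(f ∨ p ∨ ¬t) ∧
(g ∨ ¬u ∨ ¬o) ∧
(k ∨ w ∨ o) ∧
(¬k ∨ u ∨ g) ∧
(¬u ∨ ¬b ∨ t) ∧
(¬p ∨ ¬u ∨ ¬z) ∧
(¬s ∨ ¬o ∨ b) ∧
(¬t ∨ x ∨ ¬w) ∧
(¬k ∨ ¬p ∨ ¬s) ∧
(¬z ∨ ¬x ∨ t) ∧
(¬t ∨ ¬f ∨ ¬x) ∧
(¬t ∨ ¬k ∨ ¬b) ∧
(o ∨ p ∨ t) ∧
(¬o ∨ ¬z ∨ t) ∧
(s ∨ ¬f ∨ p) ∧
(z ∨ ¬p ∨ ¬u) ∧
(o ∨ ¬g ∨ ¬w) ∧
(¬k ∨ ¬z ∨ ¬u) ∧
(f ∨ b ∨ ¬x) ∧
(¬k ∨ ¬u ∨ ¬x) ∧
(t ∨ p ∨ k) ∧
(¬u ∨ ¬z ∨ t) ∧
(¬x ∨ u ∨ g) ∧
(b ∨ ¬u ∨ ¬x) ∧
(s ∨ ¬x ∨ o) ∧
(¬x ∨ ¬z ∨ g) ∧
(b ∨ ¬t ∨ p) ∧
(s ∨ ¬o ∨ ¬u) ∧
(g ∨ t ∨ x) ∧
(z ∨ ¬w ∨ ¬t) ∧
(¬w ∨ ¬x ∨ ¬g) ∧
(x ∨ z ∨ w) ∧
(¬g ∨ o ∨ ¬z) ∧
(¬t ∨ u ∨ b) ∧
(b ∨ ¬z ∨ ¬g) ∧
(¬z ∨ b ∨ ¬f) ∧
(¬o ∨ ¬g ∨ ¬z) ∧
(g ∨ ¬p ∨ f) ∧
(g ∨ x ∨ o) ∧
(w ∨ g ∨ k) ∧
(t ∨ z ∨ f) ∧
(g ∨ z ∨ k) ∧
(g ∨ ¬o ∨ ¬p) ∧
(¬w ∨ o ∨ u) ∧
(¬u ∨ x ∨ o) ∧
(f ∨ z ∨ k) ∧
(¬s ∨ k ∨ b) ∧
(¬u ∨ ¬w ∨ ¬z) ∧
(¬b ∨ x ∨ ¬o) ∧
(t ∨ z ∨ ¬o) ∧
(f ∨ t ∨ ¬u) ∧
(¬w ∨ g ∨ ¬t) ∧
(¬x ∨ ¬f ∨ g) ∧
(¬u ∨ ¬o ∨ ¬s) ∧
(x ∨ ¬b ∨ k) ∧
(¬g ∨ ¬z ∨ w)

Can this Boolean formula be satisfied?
No

No, the formula is not satisfiable.

No assignment of truth values to the variables can make all 60 clauses true simultaneously.

The formula is UNSAT (unsatisfiable).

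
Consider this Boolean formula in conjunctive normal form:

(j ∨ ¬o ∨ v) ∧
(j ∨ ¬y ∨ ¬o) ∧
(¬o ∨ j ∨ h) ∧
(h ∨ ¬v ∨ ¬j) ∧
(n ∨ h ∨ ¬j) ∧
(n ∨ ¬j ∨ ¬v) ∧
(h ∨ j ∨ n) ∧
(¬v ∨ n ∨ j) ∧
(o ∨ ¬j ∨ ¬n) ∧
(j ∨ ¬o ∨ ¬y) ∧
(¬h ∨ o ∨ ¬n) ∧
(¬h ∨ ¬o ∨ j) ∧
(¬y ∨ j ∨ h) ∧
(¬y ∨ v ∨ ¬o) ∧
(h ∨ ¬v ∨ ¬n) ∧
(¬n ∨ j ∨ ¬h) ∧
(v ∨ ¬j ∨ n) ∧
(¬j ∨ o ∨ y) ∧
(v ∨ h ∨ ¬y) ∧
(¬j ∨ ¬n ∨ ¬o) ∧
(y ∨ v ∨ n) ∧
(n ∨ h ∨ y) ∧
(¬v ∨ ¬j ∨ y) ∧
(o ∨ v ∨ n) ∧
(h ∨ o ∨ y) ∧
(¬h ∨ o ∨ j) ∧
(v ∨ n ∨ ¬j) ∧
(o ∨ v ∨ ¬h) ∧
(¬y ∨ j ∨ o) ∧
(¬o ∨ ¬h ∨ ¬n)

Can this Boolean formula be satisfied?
No

No, the formula is not satisfiable.

No assignment of truth values to the variables can make all 30 clauses true simultaneously.

The formula is UNSAT (unsatisfiable).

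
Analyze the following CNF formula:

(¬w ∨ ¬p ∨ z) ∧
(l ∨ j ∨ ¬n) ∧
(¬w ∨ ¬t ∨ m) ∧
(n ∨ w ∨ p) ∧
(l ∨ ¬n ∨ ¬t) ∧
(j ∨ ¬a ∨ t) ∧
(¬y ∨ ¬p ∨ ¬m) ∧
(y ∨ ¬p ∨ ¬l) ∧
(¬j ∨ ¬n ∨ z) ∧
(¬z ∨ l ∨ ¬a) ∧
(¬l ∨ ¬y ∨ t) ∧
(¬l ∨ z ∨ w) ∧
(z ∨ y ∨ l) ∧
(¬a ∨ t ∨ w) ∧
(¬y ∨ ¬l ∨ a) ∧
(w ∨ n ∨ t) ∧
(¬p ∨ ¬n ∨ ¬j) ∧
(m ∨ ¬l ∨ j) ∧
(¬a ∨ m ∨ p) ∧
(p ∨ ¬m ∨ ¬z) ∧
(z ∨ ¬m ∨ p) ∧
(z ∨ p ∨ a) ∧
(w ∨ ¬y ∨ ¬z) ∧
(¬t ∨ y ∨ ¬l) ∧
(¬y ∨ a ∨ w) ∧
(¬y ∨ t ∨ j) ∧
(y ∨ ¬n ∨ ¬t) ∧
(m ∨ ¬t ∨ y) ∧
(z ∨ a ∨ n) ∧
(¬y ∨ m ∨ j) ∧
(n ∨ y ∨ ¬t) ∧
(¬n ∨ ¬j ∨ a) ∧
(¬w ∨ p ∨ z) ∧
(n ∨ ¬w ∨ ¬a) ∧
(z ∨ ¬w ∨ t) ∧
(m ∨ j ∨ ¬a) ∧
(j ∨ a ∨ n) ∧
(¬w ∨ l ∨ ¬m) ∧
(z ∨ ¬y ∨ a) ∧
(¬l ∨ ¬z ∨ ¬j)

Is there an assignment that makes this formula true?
Yes

Yes, the formula is satisfiable.

One satisfying assignment is: w=True, a=False, p=False, n=False, m=False, t=False, y=False, l=False, z=True, j=True

Verification: With this assignment, all 40 clauses evaluate to true.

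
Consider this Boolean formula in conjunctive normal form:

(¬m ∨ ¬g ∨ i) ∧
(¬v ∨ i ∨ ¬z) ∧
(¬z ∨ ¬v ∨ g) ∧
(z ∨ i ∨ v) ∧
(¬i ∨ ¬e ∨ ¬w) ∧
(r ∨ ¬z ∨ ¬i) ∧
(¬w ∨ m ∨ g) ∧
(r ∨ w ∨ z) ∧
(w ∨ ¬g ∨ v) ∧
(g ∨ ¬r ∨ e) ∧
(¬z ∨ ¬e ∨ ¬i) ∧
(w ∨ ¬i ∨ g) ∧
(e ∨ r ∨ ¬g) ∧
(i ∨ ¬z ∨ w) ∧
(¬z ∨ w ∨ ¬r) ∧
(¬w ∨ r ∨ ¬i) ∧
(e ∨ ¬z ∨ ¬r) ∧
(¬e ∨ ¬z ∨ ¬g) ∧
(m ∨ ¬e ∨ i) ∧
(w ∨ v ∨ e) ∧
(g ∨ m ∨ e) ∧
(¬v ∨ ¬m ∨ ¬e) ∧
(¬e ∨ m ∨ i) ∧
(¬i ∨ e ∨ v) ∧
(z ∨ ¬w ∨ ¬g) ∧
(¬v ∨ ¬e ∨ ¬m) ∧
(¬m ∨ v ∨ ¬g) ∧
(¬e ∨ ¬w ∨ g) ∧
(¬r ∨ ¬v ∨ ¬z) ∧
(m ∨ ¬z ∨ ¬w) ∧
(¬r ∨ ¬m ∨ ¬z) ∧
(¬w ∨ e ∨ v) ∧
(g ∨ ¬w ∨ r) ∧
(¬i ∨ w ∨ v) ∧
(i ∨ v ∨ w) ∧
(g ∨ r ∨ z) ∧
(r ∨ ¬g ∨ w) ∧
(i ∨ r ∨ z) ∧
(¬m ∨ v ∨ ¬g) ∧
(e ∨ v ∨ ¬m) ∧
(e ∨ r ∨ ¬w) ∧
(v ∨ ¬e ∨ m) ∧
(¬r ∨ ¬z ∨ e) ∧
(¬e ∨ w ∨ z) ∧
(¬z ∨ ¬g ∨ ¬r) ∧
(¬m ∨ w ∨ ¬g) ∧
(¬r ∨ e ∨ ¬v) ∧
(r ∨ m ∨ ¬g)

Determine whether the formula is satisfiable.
No

No, the formula is not satisfiable.

No assignment of truth values to the variables can make all 48 clauses true simultaneously.

The formula is UNSAT (unsatisfiable).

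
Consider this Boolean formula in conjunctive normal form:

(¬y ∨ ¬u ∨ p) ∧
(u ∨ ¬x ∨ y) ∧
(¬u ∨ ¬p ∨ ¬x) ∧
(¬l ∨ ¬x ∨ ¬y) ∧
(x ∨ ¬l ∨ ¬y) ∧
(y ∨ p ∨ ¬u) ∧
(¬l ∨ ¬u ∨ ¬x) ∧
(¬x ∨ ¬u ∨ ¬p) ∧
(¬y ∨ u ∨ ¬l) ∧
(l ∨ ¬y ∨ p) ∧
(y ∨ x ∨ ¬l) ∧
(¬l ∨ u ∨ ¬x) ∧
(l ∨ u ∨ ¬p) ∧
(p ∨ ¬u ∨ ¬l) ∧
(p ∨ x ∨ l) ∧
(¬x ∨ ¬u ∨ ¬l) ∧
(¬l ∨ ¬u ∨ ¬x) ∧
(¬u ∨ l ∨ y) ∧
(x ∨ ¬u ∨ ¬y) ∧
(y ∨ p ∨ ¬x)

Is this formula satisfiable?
No

No, the formula is not satisfiable.

No assignment of truth values to the variables can make all 20 clauses true simultaneously.

The formula is UNSAT (unsatisfiable).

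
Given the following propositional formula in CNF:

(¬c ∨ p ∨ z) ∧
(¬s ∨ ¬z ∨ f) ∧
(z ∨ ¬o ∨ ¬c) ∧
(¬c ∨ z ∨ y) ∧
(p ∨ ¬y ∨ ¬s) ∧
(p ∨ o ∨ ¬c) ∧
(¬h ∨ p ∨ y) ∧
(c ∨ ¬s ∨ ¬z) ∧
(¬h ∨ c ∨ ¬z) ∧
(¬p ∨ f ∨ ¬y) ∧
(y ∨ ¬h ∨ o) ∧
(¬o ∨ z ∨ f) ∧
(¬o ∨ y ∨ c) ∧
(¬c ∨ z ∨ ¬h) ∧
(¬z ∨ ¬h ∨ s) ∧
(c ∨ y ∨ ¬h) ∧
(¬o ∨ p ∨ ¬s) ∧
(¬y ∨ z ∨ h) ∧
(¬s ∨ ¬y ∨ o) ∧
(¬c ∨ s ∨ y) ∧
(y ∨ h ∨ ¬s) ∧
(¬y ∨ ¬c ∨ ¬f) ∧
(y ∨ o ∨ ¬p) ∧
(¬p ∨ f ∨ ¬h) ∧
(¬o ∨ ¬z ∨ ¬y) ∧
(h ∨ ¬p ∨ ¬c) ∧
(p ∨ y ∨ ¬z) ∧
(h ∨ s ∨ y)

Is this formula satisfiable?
Yes

Yes, the formula is satisfiable.

One satisfying assignment is: f=False, o=False, y=True, s=False, p=False, c=False, h=False, z=True

Verification: With this assignment, all 28 clauses evaluate to true.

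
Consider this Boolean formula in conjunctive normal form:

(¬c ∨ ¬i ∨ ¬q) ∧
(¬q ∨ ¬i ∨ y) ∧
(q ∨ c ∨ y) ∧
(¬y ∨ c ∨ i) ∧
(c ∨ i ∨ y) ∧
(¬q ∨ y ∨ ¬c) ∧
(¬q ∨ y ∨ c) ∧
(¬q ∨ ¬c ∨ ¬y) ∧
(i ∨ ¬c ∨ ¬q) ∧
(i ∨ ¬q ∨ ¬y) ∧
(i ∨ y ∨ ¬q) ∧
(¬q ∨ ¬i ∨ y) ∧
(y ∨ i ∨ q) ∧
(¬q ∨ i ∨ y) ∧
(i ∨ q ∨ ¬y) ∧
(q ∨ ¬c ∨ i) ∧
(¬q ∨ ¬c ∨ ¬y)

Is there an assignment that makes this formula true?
Yes

Yes, the formula is satisfiable.

One satisfying assignment is: y=False, i=True, q=False, c=True

Verification: With this assignment, all 17 clauses evaluate to true.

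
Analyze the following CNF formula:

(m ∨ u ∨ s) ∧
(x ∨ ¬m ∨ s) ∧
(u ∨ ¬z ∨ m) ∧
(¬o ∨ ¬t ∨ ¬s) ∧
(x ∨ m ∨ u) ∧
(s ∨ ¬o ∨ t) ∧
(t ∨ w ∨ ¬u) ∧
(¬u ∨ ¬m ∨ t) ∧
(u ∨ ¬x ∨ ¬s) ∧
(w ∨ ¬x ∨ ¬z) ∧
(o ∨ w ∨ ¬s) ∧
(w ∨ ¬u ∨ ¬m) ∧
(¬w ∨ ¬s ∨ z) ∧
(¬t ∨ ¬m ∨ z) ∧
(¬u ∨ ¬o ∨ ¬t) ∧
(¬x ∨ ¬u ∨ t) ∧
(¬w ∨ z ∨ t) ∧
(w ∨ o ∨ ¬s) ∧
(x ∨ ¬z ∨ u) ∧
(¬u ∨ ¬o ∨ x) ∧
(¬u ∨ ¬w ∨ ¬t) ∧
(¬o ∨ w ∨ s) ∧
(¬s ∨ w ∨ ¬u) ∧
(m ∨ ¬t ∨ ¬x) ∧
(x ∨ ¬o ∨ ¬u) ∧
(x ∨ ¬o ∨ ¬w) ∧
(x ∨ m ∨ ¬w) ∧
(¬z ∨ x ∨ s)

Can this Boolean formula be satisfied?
Yes

Yes, the formula is satisfiable.

One satisfying assignment is: u=False, m=True, s=False, o=False, x=True, z=False, w=False, t=False

Verification: With this assignment, all 28 clauses evaluate to true.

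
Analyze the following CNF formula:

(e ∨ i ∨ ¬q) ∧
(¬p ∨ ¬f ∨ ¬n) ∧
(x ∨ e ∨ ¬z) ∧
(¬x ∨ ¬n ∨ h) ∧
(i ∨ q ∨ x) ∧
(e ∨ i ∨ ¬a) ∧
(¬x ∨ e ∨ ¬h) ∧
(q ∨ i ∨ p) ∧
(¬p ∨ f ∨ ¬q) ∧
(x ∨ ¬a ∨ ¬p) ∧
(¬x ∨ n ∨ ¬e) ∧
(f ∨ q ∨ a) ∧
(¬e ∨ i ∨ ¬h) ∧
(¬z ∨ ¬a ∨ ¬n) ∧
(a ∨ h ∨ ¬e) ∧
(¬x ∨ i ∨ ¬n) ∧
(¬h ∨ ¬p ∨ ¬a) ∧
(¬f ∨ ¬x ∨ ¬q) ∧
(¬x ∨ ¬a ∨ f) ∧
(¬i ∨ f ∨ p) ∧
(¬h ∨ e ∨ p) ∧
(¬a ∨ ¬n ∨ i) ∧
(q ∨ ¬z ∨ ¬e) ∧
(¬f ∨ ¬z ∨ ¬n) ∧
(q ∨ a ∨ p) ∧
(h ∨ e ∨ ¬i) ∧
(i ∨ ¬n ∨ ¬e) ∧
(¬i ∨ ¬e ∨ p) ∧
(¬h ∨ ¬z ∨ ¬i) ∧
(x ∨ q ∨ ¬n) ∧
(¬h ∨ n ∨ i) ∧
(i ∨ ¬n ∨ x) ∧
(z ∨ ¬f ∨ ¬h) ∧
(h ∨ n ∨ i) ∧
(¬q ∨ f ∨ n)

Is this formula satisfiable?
No

No, the formula is not satisfiable.

No assignment of truth values to the variables can make all 35 clauses true simultaneously.

The formula is UNSAT (unsatisfiable).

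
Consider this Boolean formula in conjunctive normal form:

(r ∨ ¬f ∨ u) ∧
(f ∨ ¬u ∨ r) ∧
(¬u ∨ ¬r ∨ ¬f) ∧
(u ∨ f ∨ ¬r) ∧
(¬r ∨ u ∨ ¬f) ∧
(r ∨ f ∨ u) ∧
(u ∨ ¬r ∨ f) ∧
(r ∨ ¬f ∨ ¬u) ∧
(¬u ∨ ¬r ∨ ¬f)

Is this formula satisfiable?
Yes

Yes, the formula is satisfiable.

One satisfying assignment is: f=False, u=True, r=True

Verification: With this assignment, all 9 clauses evaluate to true.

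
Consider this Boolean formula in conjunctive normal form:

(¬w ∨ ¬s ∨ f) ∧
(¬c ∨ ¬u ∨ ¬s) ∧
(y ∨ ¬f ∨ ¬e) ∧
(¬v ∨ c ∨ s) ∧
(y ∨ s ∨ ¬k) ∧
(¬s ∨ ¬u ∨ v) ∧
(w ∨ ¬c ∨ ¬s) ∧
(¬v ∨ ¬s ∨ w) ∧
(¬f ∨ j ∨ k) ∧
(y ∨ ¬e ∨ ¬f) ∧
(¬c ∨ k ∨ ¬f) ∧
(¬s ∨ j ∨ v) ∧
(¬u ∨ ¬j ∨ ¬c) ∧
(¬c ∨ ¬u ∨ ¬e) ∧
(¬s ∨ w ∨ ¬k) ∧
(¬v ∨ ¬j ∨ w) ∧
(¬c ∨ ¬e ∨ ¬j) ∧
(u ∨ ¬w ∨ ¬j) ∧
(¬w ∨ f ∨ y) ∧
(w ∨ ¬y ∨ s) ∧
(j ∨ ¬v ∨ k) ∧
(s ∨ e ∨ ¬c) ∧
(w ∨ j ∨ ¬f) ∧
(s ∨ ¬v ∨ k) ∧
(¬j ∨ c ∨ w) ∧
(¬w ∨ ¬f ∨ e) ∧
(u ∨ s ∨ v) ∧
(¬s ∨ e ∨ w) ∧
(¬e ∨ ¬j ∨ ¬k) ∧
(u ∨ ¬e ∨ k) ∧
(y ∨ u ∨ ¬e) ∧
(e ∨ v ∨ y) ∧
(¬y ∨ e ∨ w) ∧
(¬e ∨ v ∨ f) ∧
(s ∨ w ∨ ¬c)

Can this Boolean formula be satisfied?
Yes

Yes, the formula is satisfiable.

One satisfying assignment is: k=False, y=True, v=False, s=False, c=False, e=False, j=False, w=True, f=False, u=True

Verification: With this assignment, all 35 clauses evaluate to true.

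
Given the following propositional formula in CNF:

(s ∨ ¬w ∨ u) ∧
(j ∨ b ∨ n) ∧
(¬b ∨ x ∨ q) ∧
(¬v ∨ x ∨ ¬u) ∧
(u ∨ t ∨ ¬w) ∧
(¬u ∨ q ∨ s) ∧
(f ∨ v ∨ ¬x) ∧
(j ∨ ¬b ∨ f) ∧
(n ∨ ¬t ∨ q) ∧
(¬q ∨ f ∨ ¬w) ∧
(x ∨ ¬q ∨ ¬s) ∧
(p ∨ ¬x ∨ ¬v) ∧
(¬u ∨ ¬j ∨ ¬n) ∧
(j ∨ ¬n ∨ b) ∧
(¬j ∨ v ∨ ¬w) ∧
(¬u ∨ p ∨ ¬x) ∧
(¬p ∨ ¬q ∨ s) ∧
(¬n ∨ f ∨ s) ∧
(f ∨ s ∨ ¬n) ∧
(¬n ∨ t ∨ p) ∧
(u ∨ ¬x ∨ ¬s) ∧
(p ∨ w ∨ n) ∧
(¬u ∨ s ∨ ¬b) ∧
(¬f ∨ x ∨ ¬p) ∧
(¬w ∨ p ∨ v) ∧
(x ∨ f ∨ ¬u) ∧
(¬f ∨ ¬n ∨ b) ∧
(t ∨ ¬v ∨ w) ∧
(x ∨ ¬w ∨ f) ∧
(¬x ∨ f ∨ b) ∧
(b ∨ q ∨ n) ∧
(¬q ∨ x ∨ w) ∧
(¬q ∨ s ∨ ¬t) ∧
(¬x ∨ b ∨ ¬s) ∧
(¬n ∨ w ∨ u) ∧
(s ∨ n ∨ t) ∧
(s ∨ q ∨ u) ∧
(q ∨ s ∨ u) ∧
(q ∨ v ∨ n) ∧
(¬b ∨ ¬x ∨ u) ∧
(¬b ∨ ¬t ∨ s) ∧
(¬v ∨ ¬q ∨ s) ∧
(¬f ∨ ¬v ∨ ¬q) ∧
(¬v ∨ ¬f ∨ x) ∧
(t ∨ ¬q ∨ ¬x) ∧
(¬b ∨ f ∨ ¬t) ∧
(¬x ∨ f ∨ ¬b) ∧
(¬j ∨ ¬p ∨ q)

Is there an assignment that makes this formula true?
Yes

Yes, the formula is satisfiable.

One satisfying assignment is: j=False, x=True, q=False, b=True, p=True, v=True, n=False, s=True, w=True, t=False, u=True, f=True

Verification: With this assignment, all 48 clauses evaluate to true.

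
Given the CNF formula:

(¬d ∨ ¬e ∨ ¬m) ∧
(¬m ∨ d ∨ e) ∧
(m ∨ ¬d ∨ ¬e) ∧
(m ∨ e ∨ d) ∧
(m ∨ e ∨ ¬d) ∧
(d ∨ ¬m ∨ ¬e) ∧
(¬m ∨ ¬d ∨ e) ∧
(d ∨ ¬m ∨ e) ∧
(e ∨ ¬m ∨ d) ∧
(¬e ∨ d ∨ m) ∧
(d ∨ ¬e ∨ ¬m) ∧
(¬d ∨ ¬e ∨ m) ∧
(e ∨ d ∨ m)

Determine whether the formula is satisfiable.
No

No, the formula is not satisfiable.

No assignment of truth values to the variables can make all 13 clauses true simultaneously.

The formula is UNSAT (unsatisfiable).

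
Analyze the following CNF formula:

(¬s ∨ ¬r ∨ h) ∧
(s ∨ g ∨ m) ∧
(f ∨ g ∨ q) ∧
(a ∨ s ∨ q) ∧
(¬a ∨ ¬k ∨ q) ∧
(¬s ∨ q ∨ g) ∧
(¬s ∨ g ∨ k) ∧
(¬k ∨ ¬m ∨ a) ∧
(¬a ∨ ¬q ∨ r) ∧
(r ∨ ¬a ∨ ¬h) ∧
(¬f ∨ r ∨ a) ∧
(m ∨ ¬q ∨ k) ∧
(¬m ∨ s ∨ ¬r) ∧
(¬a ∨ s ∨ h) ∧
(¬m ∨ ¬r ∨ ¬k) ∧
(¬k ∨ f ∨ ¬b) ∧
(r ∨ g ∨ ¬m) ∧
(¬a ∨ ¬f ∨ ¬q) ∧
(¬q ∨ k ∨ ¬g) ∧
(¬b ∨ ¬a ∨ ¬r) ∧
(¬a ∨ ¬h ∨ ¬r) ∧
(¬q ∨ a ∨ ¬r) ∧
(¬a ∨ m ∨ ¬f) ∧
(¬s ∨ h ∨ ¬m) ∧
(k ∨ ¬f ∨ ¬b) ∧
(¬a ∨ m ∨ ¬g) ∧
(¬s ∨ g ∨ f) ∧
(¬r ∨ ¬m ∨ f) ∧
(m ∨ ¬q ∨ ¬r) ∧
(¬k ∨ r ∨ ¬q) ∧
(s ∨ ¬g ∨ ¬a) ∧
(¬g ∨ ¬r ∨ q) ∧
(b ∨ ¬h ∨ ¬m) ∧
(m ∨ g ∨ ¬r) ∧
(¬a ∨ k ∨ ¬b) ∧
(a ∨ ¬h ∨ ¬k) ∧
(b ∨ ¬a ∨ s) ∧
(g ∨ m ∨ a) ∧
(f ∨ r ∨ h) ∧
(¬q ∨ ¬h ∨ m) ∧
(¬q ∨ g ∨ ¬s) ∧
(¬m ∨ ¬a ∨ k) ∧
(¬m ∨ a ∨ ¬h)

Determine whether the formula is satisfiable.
Yes

Yes, the formula is satisfiable.

One satisfying assignment is: m=False, g=True, h=True, r=False, f=False, k=False, q=False, s=True, b=False, a=False

Verification: With this assignment, all 43 clauses evaluate to true.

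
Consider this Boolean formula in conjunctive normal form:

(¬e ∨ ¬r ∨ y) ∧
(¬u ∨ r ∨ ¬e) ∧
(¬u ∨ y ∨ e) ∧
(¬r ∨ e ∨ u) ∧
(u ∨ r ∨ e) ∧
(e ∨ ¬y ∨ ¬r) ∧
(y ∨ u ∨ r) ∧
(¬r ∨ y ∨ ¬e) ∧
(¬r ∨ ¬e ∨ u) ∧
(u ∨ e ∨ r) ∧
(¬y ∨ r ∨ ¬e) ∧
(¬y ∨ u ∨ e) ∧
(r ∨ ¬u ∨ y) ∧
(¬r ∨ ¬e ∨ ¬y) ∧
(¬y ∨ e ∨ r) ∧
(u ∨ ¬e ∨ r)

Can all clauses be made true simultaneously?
No

No, the formula is not satisfiable.

No assignment of truth values to the variables can make all 16 clauses true simultaneously.

The formula is UNSAT (unsatisfiable).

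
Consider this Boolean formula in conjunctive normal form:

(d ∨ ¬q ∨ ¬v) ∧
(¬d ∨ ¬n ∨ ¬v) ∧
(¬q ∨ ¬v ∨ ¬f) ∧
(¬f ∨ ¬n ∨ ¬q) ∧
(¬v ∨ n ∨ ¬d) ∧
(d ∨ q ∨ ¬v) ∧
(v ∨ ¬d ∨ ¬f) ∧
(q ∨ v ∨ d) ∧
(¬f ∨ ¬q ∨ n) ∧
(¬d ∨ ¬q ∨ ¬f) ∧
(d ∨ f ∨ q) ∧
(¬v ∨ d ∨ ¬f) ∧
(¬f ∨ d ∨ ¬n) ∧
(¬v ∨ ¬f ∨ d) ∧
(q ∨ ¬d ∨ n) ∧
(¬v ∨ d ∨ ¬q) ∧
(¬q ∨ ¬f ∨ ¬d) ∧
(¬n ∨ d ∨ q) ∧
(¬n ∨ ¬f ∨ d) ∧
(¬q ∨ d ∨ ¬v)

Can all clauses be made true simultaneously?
Yes

Yes, the formula is satisfiable.

One satisfying assignment is: d=False, v=False, n=False, f=False, q=True

Verification: With this assignment, all 20 clauses evaluate to true.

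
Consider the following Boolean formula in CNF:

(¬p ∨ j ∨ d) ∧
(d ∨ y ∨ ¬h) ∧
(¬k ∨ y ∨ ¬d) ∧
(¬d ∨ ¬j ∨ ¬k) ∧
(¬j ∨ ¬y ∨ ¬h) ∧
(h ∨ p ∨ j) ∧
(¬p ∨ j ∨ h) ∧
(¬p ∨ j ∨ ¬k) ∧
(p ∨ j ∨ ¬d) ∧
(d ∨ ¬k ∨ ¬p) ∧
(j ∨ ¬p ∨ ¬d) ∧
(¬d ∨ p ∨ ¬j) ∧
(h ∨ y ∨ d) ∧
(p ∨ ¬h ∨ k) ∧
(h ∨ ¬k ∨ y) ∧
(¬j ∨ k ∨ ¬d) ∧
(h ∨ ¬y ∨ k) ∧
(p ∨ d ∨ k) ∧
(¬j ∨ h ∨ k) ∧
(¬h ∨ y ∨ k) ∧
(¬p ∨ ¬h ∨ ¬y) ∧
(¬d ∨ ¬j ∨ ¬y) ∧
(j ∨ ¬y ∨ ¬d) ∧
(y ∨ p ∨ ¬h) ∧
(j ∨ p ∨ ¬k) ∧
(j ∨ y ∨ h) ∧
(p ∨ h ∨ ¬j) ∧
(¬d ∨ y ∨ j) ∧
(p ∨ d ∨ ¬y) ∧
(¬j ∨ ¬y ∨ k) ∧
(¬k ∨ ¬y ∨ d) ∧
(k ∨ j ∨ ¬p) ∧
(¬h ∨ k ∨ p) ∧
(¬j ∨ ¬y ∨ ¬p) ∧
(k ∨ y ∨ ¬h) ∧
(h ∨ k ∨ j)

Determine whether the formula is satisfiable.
No

No, the formula is not satisfiable.

No assignment of truth values to the variables can make all 36 clauses true simultaneously.

The formula is UNSAT (unsatisfiable).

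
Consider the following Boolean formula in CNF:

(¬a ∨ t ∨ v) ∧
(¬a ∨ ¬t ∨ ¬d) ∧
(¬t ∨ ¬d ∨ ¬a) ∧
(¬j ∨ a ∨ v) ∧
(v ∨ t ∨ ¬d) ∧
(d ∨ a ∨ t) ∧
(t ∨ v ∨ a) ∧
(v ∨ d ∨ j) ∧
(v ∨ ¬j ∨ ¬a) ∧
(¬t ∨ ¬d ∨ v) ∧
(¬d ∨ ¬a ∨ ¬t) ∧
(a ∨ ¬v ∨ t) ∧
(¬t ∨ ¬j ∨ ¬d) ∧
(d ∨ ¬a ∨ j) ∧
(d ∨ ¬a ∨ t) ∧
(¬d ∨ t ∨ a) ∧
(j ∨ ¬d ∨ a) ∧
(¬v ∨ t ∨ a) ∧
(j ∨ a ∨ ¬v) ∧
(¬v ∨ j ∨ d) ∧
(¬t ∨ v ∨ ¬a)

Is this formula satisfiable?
Yes

Yes, the formula is satisfiable.

One satisfying assignment is: v=True, d=False, t=True, j=True, a=False

Verification: With this assignment, all 21 clauses evaluate to true.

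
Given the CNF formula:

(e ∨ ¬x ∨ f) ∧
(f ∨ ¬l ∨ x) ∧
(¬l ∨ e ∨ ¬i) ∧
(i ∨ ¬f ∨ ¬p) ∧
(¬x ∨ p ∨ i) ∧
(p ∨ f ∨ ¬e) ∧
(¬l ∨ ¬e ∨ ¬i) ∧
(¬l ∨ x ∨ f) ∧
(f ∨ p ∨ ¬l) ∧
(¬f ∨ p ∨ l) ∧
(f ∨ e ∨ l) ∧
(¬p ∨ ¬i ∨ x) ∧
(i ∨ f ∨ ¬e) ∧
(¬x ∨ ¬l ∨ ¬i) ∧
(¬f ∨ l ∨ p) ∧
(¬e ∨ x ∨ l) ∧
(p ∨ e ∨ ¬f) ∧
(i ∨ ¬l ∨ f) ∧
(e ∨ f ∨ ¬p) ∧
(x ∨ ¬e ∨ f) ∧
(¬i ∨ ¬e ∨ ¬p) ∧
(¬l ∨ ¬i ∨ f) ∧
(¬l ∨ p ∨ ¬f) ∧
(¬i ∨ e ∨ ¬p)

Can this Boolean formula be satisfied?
No

No, the formula is not satisfiable.

No assignment of truth values to the variables can make all 24 clauses true simultaneously.

The formula is UNSAT (unsatisfiable).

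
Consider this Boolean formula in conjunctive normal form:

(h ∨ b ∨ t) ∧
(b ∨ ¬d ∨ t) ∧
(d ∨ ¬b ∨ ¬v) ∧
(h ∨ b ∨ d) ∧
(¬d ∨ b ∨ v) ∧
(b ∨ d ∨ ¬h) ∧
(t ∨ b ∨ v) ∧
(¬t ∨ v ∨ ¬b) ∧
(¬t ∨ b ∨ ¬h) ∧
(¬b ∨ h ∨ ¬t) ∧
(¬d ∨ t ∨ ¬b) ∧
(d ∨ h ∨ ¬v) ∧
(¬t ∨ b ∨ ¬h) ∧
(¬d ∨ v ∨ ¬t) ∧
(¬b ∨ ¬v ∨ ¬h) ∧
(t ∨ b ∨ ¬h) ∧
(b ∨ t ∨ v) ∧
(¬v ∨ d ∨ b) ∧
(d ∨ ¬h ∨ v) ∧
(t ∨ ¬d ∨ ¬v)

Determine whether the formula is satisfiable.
Yes

Yes, the formula is satisfiable.

One satisfying assignment is: t=True, v=True, h=False, b=False, d=True

Verification: With this assignment, all 20 clauses evaluate to true.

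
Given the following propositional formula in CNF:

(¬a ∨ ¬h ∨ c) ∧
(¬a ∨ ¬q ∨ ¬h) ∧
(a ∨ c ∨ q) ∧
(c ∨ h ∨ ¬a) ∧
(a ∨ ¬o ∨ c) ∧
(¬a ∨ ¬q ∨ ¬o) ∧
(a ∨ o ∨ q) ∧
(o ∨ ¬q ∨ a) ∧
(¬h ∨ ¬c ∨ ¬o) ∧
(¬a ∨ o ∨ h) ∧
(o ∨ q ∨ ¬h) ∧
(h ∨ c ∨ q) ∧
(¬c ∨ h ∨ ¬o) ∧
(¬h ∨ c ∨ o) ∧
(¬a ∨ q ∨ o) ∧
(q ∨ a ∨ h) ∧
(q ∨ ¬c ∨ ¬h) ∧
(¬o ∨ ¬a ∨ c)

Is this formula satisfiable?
No

No, the formula is not satisfiable.

No assignment of truth values to the variables can make all 18 clauses true simultaneously.

The formula is UNSAT (unsatisfiable).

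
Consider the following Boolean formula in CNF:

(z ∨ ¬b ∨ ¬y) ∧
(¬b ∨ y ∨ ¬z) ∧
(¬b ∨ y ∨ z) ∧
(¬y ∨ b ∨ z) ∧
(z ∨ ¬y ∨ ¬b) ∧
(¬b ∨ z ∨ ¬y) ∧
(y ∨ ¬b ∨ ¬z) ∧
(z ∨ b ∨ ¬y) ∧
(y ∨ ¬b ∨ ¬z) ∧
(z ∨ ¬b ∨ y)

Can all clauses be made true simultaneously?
Yes

Yes, the formula is satisfiable.

One satisfying assignment is: b=False, z=False, y=False

Verification: With this assignment, all 10 clauses evaluate to true.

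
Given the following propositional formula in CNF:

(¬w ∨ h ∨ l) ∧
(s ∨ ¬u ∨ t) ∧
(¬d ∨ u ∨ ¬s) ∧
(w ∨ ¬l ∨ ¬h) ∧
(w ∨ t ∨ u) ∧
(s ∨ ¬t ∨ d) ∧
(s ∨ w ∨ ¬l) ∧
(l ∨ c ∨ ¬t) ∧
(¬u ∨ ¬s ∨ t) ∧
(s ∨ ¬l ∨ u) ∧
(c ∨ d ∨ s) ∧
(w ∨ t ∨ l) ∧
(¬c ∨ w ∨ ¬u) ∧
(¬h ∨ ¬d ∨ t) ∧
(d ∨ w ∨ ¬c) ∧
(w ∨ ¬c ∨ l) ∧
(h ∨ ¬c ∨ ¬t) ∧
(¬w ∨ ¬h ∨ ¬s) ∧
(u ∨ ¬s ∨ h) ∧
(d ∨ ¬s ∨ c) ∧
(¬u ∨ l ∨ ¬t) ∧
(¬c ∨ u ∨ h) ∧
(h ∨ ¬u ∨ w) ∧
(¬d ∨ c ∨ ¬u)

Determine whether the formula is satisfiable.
Yes

Yes, the formula is satisfiable.

One satisfying assignment is: u=False, d=True, w=True, h=True, c=True, t=True, s=False, l=False

Verification: With this assignment, all 24 clauses evaluate to true.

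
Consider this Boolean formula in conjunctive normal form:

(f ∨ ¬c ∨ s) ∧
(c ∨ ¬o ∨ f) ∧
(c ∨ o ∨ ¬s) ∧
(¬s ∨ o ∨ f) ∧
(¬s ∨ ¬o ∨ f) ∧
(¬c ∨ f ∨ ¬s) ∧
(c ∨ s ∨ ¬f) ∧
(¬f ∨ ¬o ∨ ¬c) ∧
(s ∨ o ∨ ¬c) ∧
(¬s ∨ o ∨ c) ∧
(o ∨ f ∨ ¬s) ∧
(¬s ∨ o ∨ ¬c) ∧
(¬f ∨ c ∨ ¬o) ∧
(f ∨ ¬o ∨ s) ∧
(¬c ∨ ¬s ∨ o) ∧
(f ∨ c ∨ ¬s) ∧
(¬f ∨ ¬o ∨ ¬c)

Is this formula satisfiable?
Yes

Yes, the formula is satisfiable.

One satisfying assignment is: s=False, f=False, o=False, c=False

Verification: With this assignment, all 17 clauses evaluate to true.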